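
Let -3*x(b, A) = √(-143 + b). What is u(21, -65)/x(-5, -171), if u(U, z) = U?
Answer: 63*I*√37/74 ≈ 5.1786*I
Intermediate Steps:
x(b, A) = -√(-143 + b)/3
u(21, -65)/x(-5, -171) = 21/((-√(-143 - 5)/3)) = 21/((-2*I*√37/3)) = 21*(3*I*√37/74) = 63*I*√37/74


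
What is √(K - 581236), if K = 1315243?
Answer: √734007 ≈ 856.74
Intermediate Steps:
√(K - 581236) = √(1315243 - 581236) = √734007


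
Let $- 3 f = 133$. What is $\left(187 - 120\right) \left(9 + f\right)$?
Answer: $- \frac{7102}{3} \approx -2367.3$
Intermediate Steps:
$f = - \frac{133}{3}$ ($f = \left(- \frac{1}{3}\right) 133 = - \frac{133}{3} \approx -44.333$)
$\left(187 - 120\right) \left(9 + f\right) = \left(187 - 120\right) \left(9 - \frac{133}{3}\right) = 67 \left(- \frac{106}{3}\right) = - \frac{7102}{3}$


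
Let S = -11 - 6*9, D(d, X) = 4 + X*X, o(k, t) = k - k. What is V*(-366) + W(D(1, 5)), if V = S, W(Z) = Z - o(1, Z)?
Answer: 23819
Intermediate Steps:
o(k, t) = 0
D(d, X) = 4 + X**2
W(Z) = Z (W(Z) = Z - 1*0 = Z + 0 = Z)
S = -65 (S = -11 - 54 = -65)
V = -65
V*(-366) + W(D(1, 5)) = -65*(-366) + (4 + 5**2) = 23790 + (4 + 25) = 23790 + 29 = 23819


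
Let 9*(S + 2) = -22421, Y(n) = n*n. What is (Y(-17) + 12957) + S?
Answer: 96775/9 ≈ 10753.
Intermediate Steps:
Y(n) = n²
S = -22439/9 (S = -2 + (⅑)*(-22421) = -2 - 22421/9 = -22439/9 ≈ -2493.2)
(Y(-17) + 12957) + S = ((-17)² + 12957) - 22439/9 = (289 + 12957) - 22439/9 = 13246 - 22439/9 = 96775/9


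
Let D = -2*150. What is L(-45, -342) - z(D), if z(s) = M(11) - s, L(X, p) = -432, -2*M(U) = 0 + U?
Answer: -1453/2 ≈ -726.50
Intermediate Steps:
M(U) = -U/2 (M(U) = -(0 + U)/2 = -U/2)
D = -300
z(s) = -11/2 - s (z(s) = -1/2*11 - s = -11/2 - s)
L(-45, -342) - z(D) = -432 - (-11/2 - 1*(-300)) = -432 - (-11/2 + 300) = -432 - 1*589/2 = -432 - 589/2 = -1453/2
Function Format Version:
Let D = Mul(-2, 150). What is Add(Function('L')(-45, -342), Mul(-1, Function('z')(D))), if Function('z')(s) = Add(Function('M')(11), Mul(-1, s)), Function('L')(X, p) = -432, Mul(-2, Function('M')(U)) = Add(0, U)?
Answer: Rational(-1453, 2) ≈ -726.50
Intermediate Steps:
Function('M')(U) = Mul(Rational(-1, 2), U) (Function('M')(U) = Mul(Rational(-1, 2), Add(0, U)) = Mul(Rational(-1, 2), U))
D = -300
Function('z')(s) = Add(Rational(-11, 2), Mul(-1, s)) (Function('z')(s) = Add(Mul(Rational(-1, 2), 11), Mul(-1, s)) = Add(Rational(-11, 2), Mul(-1, s)))
Add(Function('L')(-45, -342), Mul(-1, Function('z')(D))) = Add(-432, Mul(-1, Add(Rational(-11, 2), Mul(-1, -300)))) = Add(-432, Mul(-1, Add(Rational(-11, 2), 300))) = Add(-432, Mul(-1, Rational(589, 2))) = Add(-432, Rational(-589, 2)) = Rational(-1453, 2)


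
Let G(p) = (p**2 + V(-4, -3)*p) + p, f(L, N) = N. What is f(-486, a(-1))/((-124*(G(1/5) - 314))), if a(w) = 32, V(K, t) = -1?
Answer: 200/243319 ≈ 0.00082197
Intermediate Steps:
G(p) = p**2 (G(p) = (p**2 - p) + p = p**2)
f(-486, a(-1))/((-124*(G(1/5) - 314))) = 32/((-124*((1/5)**2 - 314))) = 32/((-124*(1/25 - 314))) = 32/((-124*(-7849/25))) = 32/(973276/25) = 32*(25/973276) = 200/243319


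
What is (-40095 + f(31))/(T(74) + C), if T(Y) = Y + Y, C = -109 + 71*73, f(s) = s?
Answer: -20032/2611 ≈ -7.6722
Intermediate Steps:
C = 5074 (C = -109 + 5183 = 5074)
T(Y) = 2*Y
(-40095 + f(31))/(T(74) + C) = (-40095 + 31)/(2*74 + 5074) = -40064/(148 + 5074) = -40064/5222 = -40064*1/5222 = -20032/2611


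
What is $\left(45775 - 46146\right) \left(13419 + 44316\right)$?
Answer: $-21419685$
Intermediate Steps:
$\left(45775 - 46146\right) \left(13419 + 44316\right) = \left(-371\right) 57735 = -21419685$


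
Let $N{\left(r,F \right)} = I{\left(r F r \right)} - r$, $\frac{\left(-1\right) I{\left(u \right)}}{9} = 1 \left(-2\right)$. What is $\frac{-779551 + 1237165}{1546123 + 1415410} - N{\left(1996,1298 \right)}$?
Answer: $\frac{5858369888}{2961533} \approx 1978.2$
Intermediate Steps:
$I{\left(u \right)} = 18$ ($I{\left(u \right)} = - 9 \cdot 1 \left(-2\right) = \left(-9\right) \left(-2\right) = 18$)
$N{\left(r,F \right)} = 18 - r$
$\frac{-779551 + 1237165}{1546123 + 1415410} - N{\left(1996,1298 \right)} = \frac{-779551 + 1237165}{1546123 + 1415410} - \left(18 - 1996\right) = \frac{457614}{2961533} - \left(18 - 1996\right) = 457614 \cdot \frac{1}{2961533} - -1978 = \frac{457614}{2961533} + 1978 = \frac{5858369888}{2961533}$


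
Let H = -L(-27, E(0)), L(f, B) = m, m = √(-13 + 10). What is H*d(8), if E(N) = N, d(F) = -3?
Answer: 3*I*√3 ≈ 5.1962*I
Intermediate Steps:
m = I*√3 (m = √(-3) = I*√3 ≈ 1.732*I)
L(f, B) = I*√3
H = -I*√3 ≈ -1.732*I
H*d(8) = -I*√3*(-3) = 3*I*√3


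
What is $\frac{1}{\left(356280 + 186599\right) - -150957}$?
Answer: $\frac{1}{693836} \approx 1.4413 \cdot 10^{-6}$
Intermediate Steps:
$\frac{1}{\left(356280 + 186599\right) - -150957} = \frac{1}{542879 + \left(-7785 + 158742\right)} = \frac{1}{542879 + 150957} = \frac{1}{693836}$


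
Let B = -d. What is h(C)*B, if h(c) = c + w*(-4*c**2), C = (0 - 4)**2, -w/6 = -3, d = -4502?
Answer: -82908832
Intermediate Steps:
B = 4502 (B = -1*(-4502) = 4502)
w = 18 (w = -6*(-3) = 18)
C = 16 (C = (-4)**2 = 16)
h(c) = c - 72*c**2 (h(c) = c + 18*(-4*c**2) = c - 72*c**2)
h(C)*B = (16*(1 - 72*16))*4502 = (16*(1 - 1152))*4502 = (16*(-1151))*4502 = -18416*4502 = -82908832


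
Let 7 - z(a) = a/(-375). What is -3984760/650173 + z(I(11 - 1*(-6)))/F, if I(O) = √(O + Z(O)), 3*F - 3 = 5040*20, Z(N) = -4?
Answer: -133887369549/21846462973 + √13/12600375 ≈ -6.1286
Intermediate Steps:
F = 33601 (F = 1 + (5040*20)/3 = 1 + (⅓)*100800 = 1 + 33600 = 33601)
I(O) = √(-4 + O) (I(O) = √(O - 4) = √(-4 + O))
z(a) = 7 + a/375 (z(a) = 7 - a/(-375) = 7 - a*(-1)/375 = 7 - (-1)*a/375 = 7 + a/375)
-3984760/650173 + z(I(11 - 1*(-6)))/F = -3984760/650173 + (7 + √(-4 + (11 - 1*(-6)))/375)/33601 = -3984760*1/650173 + (7 + √(-4 + (11 + 6))/375)*(1/33601) = -3984760/650173 + (7 + √(-4 + 17)/375)*(1/33601) = -3984760/650173 + (7 + √13/375)*(1/33601) = -3984760/650173 + (7/33601 + √13/12600375) = -133887369549/21846462973 + √13/12600375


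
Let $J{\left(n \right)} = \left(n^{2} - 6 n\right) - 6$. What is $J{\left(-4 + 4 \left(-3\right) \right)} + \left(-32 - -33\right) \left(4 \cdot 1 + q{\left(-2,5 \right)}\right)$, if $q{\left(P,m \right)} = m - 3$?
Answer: $352$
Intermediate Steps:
$q{\left(P,m \right)} = -3 + m$ ($q{\left(P,m \right)} = m - 3 = -3 + m$)
$J{\left(n \right)} = -6 + n^{2} - 6 n$
$J{\left(-4 + 4 \left(-3\right) \right)} + \left(-32 - -33\right) \left(4 \cdot 1 + q{\left(-2,5 \right)}\right) = \left(-6 + \left(-4 + 4 \left(-3\right)\right)^{2} - 6 \left(-4 + 4 \left(-3\right)\right)\right) + \left(-32 - -33\right) \left(4 \cdot 1 + \left(-3 + 5\right)\right) = \left(-6 + \left(-4 - 12\right)^{2} - 6 \left(-4 - 12\right)\right) + \left(-32 + 33\right) \left(4 + 2\right) = \left(-6 + \left(-16\right)^{2} - -96\right) + 1 \cdot 6 = \left(-6 + 256 + 96\right) + 6 = 346 + 6 = 352$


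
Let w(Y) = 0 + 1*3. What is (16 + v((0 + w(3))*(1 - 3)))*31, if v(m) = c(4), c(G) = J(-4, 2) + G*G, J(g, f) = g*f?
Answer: 744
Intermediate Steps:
w(Y) = 3 (w(Y) = 0 + 3 = 3)
J(g, f) = f*g
c(G) = -8 + G**2 (c(G) = 2*(-4) + G*G = -8 + G**2)
v(m) = 8 (v(m) = -8 + 4**2 = -8 + 16 = 8)
(16 + v((0 + w(3))*(1 - 3)))*31 = (16 + 8)*31 = 24*31 = 744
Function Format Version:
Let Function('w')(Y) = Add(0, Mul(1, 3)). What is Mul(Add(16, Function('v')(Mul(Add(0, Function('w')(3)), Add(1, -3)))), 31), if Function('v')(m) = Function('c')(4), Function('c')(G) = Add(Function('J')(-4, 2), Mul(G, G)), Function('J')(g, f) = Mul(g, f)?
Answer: 744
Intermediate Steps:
Function('w')(Y) = 3 (Function('w')(Y) = Add(0, 3) = 3)
Function('J')(g, f) = Mul(f, g)
Function('c')(G) = Add(-8, Pow(G, 2)) (Function('c')(G) = Add(Mul(2, -4), Mul(G, G)) = Add(-8, Pow(G, 2)))
Function('v')(m) = 8 (Function('v')(m) = Add(-8, Pow(4, 2)) = Add(-8, 16) = 8)
Mul(Add(16, Function('v')(Mul(Add(0, Function('w')(3)), Add(1, -3)))), 31) = Mul(Add(16, 8), 31) = Mul(24, 31) = 744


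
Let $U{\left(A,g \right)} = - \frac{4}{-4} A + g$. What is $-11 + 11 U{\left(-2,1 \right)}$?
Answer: $-22$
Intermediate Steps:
$U{\left(A,g \right)} = A + g$ ($U{\left(A,g \right)} = \left(-4\right) \left(- \frac{1}{4}\right) A + g = 1 A + g = A + g$)
$-11 + 11 U{\left(-2,1 \right)} = -11 + 11 \left(-2 + 1\right) = -11 + 11 \left(-1\right) = -11 - 11 = -22$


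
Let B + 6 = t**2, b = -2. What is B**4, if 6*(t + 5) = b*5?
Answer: 14331920656/6561 ≈ 2.1844e+6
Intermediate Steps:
t = -20/3 (t = -5 + (-2*5)/6 = -5 + (1/6)*(-10) = -5 - 5/3 = -20/3 ≈ -6.6667)
B = 346/9 (B = -6 + (-20/3)**2 = -6 + 400/9 = 346/9 ≈ 38.444)
B**4 = (346/9)**4 = 14331920656/6561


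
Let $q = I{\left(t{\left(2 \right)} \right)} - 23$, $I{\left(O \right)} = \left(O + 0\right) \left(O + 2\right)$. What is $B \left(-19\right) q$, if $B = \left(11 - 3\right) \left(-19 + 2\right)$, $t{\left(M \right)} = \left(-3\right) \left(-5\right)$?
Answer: $599488$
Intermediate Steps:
$t{\left(M \right)} = 15$
$I{\left(O \right)} = O \left(2 + O\right)$
$B = -136$ ($B = 8 \left(-17\right) = -136$)
$q = 232$ ($q = 15 \left(2 + 15\right) - 23 = 15 \cdot 17 - 23 = 255 - 23 = 232$)
$B \left(-19\right) q = \left(-136\right) \left(-19\right) 232 = 2584 \cdot 232 = 599488$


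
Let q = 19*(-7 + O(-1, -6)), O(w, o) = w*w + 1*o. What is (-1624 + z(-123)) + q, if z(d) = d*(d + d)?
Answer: 28406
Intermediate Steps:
O(w, o) = o + w² (O(w, o) = w² + o = o + w²)
q = -228 (q = 19*(-7 + (-6 + (-1)²)) = 19*(-7 + (-6 + 1)) = 19*(-7 - 5) = 19*(-12) = -228)
z(d) = 2*d² (z(d) = d*(2*d) = 2*d²)
(-1624 + z(-123)) + q = (-1624 + 2*(-123)²) - 228 = (-1624 + 2*15129) - 228 = (-1624 + 30258) - 228 = 28634 - 228 = 28406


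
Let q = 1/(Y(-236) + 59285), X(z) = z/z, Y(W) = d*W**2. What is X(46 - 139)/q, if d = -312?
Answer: -17317867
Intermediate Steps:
Y(W) = -312*W**2
X(z) = 1
q = -1/17317867 (q = 1/(-312*(-236)**2 + 59285) = 1/(-312*55696 + 59285) = 1/(-17377152 + 59285) = 1/(-17317867) = -1/17317867 ≈ -5.7744e-8)
X(46 - 139)/q = 1/(-1/17317867) = 1*(-17317867) = -17317867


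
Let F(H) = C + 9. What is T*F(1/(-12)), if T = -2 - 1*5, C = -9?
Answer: 0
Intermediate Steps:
T = -7 (T = -2 - 5 = -7)
F(H) = 0 (F(H) = -9 + 9 = 0)
T*F(1/(-12)) = -7*0 = 0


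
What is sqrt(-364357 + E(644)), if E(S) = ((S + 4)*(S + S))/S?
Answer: I*sqrt(363061) ≈ 602.54*I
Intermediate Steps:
E(S) = 8 + 2*S (E(S) = ((4 + S)*(2*S))/S = (2*S*(4 + S))/S = 8 + 2*S)
sqrt(-364357 + E(644)) = sqrt(-364357 + (8 + 2*644)) = sqrt(-364357 + (8 + 1288)) = sqrt(-364357 + 1296) = sqrt(-363061) = I*sqrt(363061)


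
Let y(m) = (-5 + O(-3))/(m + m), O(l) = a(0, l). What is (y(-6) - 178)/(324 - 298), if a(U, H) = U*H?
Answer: -2131/312 ≈ -6.8301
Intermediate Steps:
a(U, H) = H*U
O(l) = 0 (O(l) = l*0 = 0)
y(m) = -5/(2*m) (y(m) = (-5 + 0)/(m + m) = -5*1/(2*m) = -5/(2*m))
(y(-6) - 178)/(324 - 298) = (-5/2/(-6) - 178)/(324 - 298) = (-5/2*(-⅙) - 178)/26 = (5/12 - 178)*(1/26) = -2131/12*1/26 = -2131/312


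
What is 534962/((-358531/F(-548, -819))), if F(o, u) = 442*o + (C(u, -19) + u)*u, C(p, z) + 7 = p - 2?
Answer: -592030141274/358531 ≈ -1.6513e+6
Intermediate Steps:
C(p, z) = -9 + p (C(p, z) = -7 + (p - 2) = -7 + (-2 + p) = -9 + p)
F(o, u) = 442*o + u*(-9 + 2*u) (F(o, u) = 442*o + ((-9 + u) + u)*u = 442*o + (-9 + 2*u)*u = 442*o + u*(-9 + 2*u))
534962/((-358531/F(-548, -819))) = 534962/((-358531/((-819)² + 442*(-548) - 819*(-9 - 819)))) = 534962/((-358531/(670761 - 242216 - 819*(-828)))) = 534962/((-358531/(670761 - 242216 + 678132))) = 534962/((-358531/1106677)) = 534962/((-358531*1/1106677)) = 534962/(-358531/1106677) = 534962*(-1106677/358531) = -592030141274/358531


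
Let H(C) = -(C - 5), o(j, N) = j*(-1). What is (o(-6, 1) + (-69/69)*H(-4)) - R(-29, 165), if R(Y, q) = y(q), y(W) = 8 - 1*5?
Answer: -6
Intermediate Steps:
o(j, N) = -j
H(C) = 5 - C (H(C) = -(-5 + C) = 5 - C)
y(W) = 3 (y(W) = 8 - 5 = 3)
R(Y, q) = 3
(o(-6, 1) + (-69/69)*H(-4)) - R(-29, 165) = (-1*(-6) + (-69/69)*(5 - 1*(-4))) - 1*3 = (6 + (-69*1/69)*(5 + 4)) - 3 = (6 - 1*9) - 3 = (6 - 9) - 3 = -3 - 3 = -6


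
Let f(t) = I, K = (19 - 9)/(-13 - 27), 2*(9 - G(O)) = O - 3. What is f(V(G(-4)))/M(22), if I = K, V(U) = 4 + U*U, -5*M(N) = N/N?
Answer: 5/4 ≈ 1.2500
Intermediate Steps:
G(O) = 21/2 - O/2 (G(O) = 9 - (O - 3)/2 = 9 - (-3 + O)/2 = 9 + (3/2 - O/2) = 21/2 - O/2)
M(N) = -1/5 (M(N) = -N/(5*N) = -1/5*1 = -1/5)
V(U) = 4 + U**2
K = -1/4 (K = 10/(-40) = 10*(-1/40) = -1/4 ≈ -0.25000)
I = -1/4 ≈ -0.25000
f(t) = -1/4
f(V(G(-4)))/M(22) = -1/(4*(-1/5)) = -1/4*(-5) = 5/4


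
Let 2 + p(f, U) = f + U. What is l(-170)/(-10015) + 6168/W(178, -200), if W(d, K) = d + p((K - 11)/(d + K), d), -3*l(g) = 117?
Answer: 1359307401/80109985 ≈ 16.968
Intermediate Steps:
l(g) = -39 (l(g) = -⅓*117 = -39)
p(f, U) = -2 + U + f (p(f, U) = -2 + (f + U) = -2 + (U + f) = -2 + U + f)
W(d, K) = -2 + 2*d + (-11 + K)/(K + d) (W(d, K) = d + (-2 + d + (K - 11)/(d + K)) = d + (-2 + d + (-11 + K)/(K + d)) = -2 + 2*d + (-11 + K)/(K + d))
l(-170)/(-10015) + 6168/W(178, -200) = -39/(-10015) + 6168/(((-11 - 200 + 2*(-1 + 178)*(-200 + 178))/(-200 + 178))) = -39*(-1/10015) + 6168/(((-11 - 200 + 2*177*(-22))/(-22))) = 39/10015 + 6168/((-(-11 - 200 - 7788)/22)) = 39/10015 + 6168/((-1/22*(-7999))) = 39/10015 + 6168/(7999/22) = 39/10015 + 6168*(22/7999) = 39/10015 + 135696/7999 = 1359307401/80109985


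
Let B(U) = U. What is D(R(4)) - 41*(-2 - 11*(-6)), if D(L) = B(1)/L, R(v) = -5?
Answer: -13121/5 ≈ -2624.2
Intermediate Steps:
D(L) = 1/L
D(R(4)) - 41*(-2 - 11*(-6)) = 1/(-5) - 41*(-2 - 11*(-6)) = -⅕ - 41*(-2 + 66) = -⅕ - 41*64 = -⅕ - 2624 = -13121/5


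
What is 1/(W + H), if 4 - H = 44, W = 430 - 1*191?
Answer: 1/199 ≈ 0.0050251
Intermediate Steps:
W = 239 (W = 430 - 191 = 239)
H = -40 (H = 4 - 1*44 = 4 - 44 = -40)
1/(W + H) = 1/(239 - 40) = 1/199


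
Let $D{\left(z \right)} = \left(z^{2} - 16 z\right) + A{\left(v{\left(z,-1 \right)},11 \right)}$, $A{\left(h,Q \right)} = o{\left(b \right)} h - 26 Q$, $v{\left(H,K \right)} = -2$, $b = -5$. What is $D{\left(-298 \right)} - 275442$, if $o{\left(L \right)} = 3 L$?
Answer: $-182126$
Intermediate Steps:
$A{\left(h,Q \right)} = - 26 Q - 15 h$ ($A{\left(h,Q \right)} = 3 \left(-5\right) h - 26 Q = - 15 h - 26 Q = - 26 Q - 15 h$)
$D{\left(z \right)} = -256 + z^{2} - 16 z$ ($D{\left(z \right)} = \left(z^{2} - 16 z\right) - 256 = -256 + z^{2} - 16 z$)
$D{\left(-298 \right)} - 275442 = \left(-256 + \left(-298\right)^{2} - -4768\right) - 275442 = \left(-256 + 88804 + 4768\right) - 275442 = 93316 - 275442 = -182126$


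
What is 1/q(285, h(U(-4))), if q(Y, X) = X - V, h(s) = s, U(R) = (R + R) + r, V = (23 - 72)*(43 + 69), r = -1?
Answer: 1/5479 ≈ 0.00018252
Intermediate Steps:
V = -5488 (V = -49*112 = -5488)
U(R) = -1 + 2*R (U(R) = (R + R) - 1 = 2*R - 1 = -1 + 2*R)
q(Y, X) = 5488 + X (q(Y, X) = X - 1*(-5488) = X + 5488 = 5488 + X)
1/q(285, h(U(-4))) = 1/(5488 + (-1 + 2*(-4))) = 1/(5488 + (-1 - 8)) = 1/(5488 - 9) = 1/5479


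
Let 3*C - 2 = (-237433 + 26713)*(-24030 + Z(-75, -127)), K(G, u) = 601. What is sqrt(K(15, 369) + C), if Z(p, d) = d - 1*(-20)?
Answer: sqrt(15258451335)/3 ≈ 41175.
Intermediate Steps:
Z(p, d) = 20 + d (Z(p, d) = d + 20 = 20 + d)
C = 5086148642/3 (C = 2/3 + ((-237433 + 26713)*(-24030 + (20 - 127)))/3 = 2/3 + (-210720*(-24030 - 107))/3 = 2/3 + (-210720*(-24137))/3 = 2/3 + (1/3)*5086148640 = 2/3 + 1695382880 = 5086148642/3 ≈ 1.6954e+9)
sqrt(K(15, 369) + C) = sqrt(601 + 5086148642/3) = sqrt(5086150445/3) = sqrt(15258451335)/3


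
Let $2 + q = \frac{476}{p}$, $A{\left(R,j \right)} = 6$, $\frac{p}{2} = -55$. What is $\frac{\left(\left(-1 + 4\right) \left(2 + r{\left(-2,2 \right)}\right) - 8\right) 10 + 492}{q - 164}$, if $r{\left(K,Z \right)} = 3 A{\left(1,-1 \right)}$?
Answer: $- \frac{13915}{2342} \approx -5.9415$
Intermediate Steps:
$p = -110$ ($p = 2 \left(-55\right) = -110$)
$q = - \frac{348}{55}$ ($q = -2 + \frac{476}{-110} = -2 + 476 \left(- \frac{1}{110}\right) = -2 - \frac{238}{55} = - \frac{348}{55} \approx -6.3273$)
$r{\left(K,Z \right)} = 18$ ($r{\left(K,Z \right)} = 3 \cdot 6 = 18$)
$\frac{\left(\left(-1 + 4\right) \left(2 + r{\left(-2,2 \right)}\right) - 8\right) 10 + 492}{q - 164} = \frac{\left(\left(-1 + 4\right) \left(2 + 18\right) - 8\right) 10 + 492}{- \frac{348}{55} - 164} = \frac{\left(3 \cdot 20 - 8\right) 10 + 492}{- \frac{9368}{55}} = \left(\left(60 - 8\right) 10 + 492\right) \left(- \frac{55}{9368}\right) = \left(52 \cdot 10 + 492\right) \left(- \frac{55}{9368}\right) = \left(520 + 492\right) \left(- \frac{55}{9368}\right) = 1012 \left(- \frac{55}{9368}\right) = - \frac{13915}{2342}$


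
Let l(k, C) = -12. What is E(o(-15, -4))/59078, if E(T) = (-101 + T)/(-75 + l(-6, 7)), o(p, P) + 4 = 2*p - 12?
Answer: 49/1713262 ≈ 2.8600e-5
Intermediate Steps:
o(p, P) = -16 + 2*p (o(p, P) = -4 + (2*p - 12) = -4 + (-12 + 2*p) = -16 + 2*p)
E(T) = 101/87 - T/87 (E(T) = (-101 + T)/(-75 - 12) = (-101 + T)/(-87) = (-101 + T)*(-1/87) = 101/87 - T/87)
E(o(-15, -4))/59078 = (101/87 - (-16 + 2*(-15))/87)/59078 = (101/87 - (-16 - 30)/87)*(1/59078) = (101/87 - 1/87*(-46))*(1/59078) = (101/87 + 46/87)*(1/59078) = (49/29)*(1/59078) = 49/1713262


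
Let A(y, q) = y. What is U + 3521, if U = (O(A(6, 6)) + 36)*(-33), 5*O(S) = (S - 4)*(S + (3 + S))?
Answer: 2135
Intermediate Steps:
O(S) = (-4 + S)*(3 + 2*S)/5 (O(S) = ((S - 4)*(S + (3 + S)))/5 = ((-4 + S)*(3 + 2*S))/5 = (-4 + S)*(3 + 2*S)/5)
U = -1386 (U = ((-12/5 - 1*6 + (⅖)*6²) + 36)*(-33) = ((-12/5 - 6 + (⅖)*36) + 36)*(-33) = ((-12/5 - 6 + 72/5) + 36)*(-33) = (6 + 36)*(-33) = 42*(-33) = -1386)
U + 3521 = -1386 + 3521 = 2135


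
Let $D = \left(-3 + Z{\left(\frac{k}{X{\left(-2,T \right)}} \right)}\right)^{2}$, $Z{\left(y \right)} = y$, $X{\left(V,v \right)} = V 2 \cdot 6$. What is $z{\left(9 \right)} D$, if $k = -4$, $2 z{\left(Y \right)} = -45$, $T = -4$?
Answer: $- \frac{1445}{8} \approx -180.63$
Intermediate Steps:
$z{\left(Y \right)} = - \frac{45}{2}$ ($z{\left(Y \right)} = \frac{1}{2} \left(-45\right) = - \frac{45}{2}$)
$X{\left(V,v \right)} = 12 V$ ($X{\left(V,v \right)} = 2 V 6 = 12 V$)
$D = \frac{289}{36}$ ($D = \left(-3 - \frac{4}{12 \left(-2\right)}\right)^{2} = \left(-3 - \frac{4}{-24}\right)^{2} = \left(-3 - - \frac{1}{6}\right)^{2} = \left(-3 + \frac{1}{6}\right)^{2} = \left(- \frac{17}{6}\right)^{2} = \frac{289}{36} \approx 8.0278$)
$z{\left(9 \right)} D = \left(- \frac{45}{2}\right) \frac{289}{36} = - \frac{1445}{8}$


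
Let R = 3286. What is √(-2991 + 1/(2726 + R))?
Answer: I*√3002975797/1002 ≈ 54.69*I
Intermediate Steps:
√(-2991 + 1/(2726 + R)) = √(-2991 + 1/(2726 + 3286)) = √(-2991 + 1/6012) = √(-17981891/6012) = I*√3002975797/1002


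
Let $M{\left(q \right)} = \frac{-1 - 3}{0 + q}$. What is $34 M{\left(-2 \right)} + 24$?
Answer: $92$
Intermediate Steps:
$M{\left(q \right)} = - \frac{4}{q}$
$34 M{\left(-2 \right)} + 24 = 34 \left(- \frac{4}{-2}\right) + 24 = 34 \left(\left(-4\right) \left(- \frac{1}{2}\right)\right) + 24 = 34 \cdot 2 + 24 = 68 + 24 = 92$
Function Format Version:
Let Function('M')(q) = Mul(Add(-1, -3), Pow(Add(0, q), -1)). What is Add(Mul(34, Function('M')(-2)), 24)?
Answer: 92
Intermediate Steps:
Function('M')(q) = Mul(-4, Pow(q, -1))
Add(Mul(34, Function('M')(-2)), 24) = Add(Mul(34, Mul(-4, Pow(-2, -1))), 24) = Add(Mul(34, Mul(-4, Rational(-1, 2))), 24) = Add(Mul(34, 2), 24) = Add(68, 24) = 92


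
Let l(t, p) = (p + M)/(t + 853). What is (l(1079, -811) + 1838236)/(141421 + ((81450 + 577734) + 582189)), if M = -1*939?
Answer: 253676443/190825572 ≈ 1.3294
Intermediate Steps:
M = -939
l(t, p) = (-939 + p)/(853 + t) (l(t, p) = (p - 939)/(t + 853) = (-939 + p)/(853 + t))
(l(1079, -811) + 1838236)/(141421 + ((81450 + 577734) + 582189)) = ((-939 - 811)/(853 + 1079) + 1838236)/(141421 + ((81450 + 577734) + 582189)) = (-1750/1932 + 1838236)/(141421 + (659184 + 582189)) = ((1/1932)*(-1750) + 1838236)/(141421 + 1241373) = (-125/138 + 1838236)/1382794 = (253676443/138)*(1/1382794) = 253676443/190825572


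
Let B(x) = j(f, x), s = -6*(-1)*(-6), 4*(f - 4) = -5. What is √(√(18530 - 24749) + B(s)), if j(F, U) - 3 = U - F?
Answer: √(-143 + 12*I*√691)/2 ≈ 5.0416 + 7.821*I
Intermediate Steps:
f = 11/4 (f = 4 + (¼)*(-5) = 4 - 5/4 = 11/4 ≈ 2.7500)
s = -36 (s = 6*(-6) = -36)
j(F, U) = 3 + U - F (j(F, U) = 3 + (U - F) = 3 + U - F)
B(x) = ¼ + x (B(x) = 3 + x - 1*11/4 = 3 + x - 11/4 = ¼ + x)
√(√(18530 - 24749) + B(s)) = √(√(18530 - 24749) + (¼ - 36)) = √(√(-6219) - 143/4) = √(3*I*√691 - 143/4) = √(-143/4 + 3*I*√691)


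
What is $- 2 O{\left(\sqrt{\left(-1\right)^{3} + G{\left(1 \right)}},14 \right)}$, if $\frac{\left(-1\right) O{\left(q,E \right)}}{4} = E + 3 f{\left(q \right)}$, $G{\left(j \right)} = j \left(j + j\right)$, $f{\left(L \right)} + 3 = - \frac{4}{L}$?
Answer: $-56$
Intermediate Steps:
$f{\left(L \right)} = -3 - \frac{4}{L}$
$G{\left(j \right)} = 2 j^{2}$ ($G{\left(j \right)} = j 2 j = 2 j^{2}$)
$O{\left(q,E \right)} = 36 - 4 E + \frac{48}{q}$ ($O{\left(q,E \right)} = - 4 \left(E + 3 \left(-3 - \frac{4}{q}\right)\right) = - 4 \left(E - \left(9 + \frac{12}{q}\right)\right) = - 4 \left(-9 + E - \frac{12}{q}\right) = 36 - 4 E + \frac{48}{q}$)
$- 2 O{\left(\sqrt{\left(-1\right)^{3} + G{\left(1 \right)}},14 \right)} = - 2 \left(36 - 56 + \frac{48}{\sqrt{\left(-1\right)^{3} + 2 \cdot 1^{2}}}\right) = - 2 \left(36 - 56 + \frac{48}{\sqrt{-1 + 2 \cdot 1}}\right) = - 2 \left(36 - 56 + \frac{48}{\sqrt{-1 + 2}}\right) = - 2 \left(36 - 56 + \frac{48}{\sqrt{1}}\right) = - 2 \left(36 - 56 + \frac{48}{1}\right) = - 2 \left(36 - 56 + 48 \cdot 1\right) = - 2 \left(36 - 56 + 48\right) = \left(-2\right) 28 = -56$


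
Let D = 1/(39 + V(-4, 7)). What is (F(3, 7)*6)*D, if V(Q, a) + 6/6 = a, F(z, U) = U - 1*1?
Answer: 4/5 ≈ 0.80000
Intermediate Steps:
F(z, U) = -1 + U (F(z, U) = U - 1 = -1 + U)
V(Q, a) = -1 + a
D = 1/45 (D = 1/(39 + (-1 + 7)) = 1/(39 + 6) = 1/45 ≈ 0.022222)
(F(3, 7)*6)*D = ((-1 + 7)*6)*(1/45) = (6*6)*(1/45) = 36*(1/45) = 4/5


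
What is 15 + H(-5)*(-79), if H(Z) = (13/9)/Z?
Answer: 1702/45 ≈ 37.822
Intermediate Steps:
H(Z) = 13/(9*Z) (H(Z) = (13*(⅑))/Z = 13/(9*Z))
15 + H(-5)*(-79) = 15 + ((13/9)/(-5))*(-79) = 15 + ((13/9)*(-⅕))*(-79) = 15 - 13/45*(-79) = 15 + 1027/45 = 1702/45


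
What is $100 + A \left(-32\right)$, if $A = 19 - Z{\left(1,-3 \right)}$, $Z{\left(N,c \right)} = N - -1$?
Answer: $-444$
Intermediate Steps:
$Z{\left(N,c \right)} = 1 + N$ ($Z{\left(N,c \right)} = N + 1 = 1 + N$)
$A = 17$ ($A = 19 - \left(1 + 1\right) = 19 - 2 = 17$)
$100 + A \left(-32\right) = 100 + 17 \left(-32\right) = 100 - 544 = -444$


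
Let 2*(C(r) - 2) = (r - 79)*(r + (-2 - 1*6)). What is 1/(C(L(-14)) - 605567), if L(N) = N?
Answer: -1/604542 ≈ -1.6541e-6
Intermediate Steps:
C(r) = 2 + (-79 + r)*(-8 + r)/2 (C(r) = 2 + ((r - 79)*(r + (-2 - 1*6)))/2 = 2 + ((-79 + r)*(r + (-2 - 6)))/2 = 2 + ((-79 + r)*(r - 8))/2 = 2 + ((-79 + r)*(-8 + r))/2 = 2 + (-79 + r)*(-8 + r)/2)
1/(C(L(-14)) - 605567) = 1/((318 + (½)*(-14)² - 87/2*(-14)) - 605567) = 1/((318 + (½)*196 + 609) - 605567) = 1/((318 + 98 + 609) - 605567) = 1/(1025 - 605567) = 1/(-604542) = -1/604542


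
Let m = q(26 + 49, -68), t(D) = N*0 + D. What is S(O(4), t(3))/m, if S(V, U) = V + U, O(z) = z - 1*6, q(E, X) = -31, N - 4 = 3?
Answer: -1/31 ≈ -0.032258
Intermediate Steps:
N = 7 (N = 4 + 3 = 7)
t(D) = D (t(D) = 7*0 + D = 0 + D = D)
m = -31
O(z) = -6 + z (O(z) = z - 6 = -6 + z)
S(V, U) = U + V
S(O(4), t(3))/m = (3 + (-6 + 4))/(-31) = (3 - 2)*(-1/31) = 1*(-1/31) = -1/31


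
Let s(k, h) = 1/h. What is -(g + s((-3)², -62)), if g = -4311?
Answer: 267283/62 ≈ 4311.0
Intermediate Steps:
-(g + s((-3)², -62)) = -(-4311 + 1/(-62)) = -(-4311 - 1/62) = -1*(-267283/62) = 267283/62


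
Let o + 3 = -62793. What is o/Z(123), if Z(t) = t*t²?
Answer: -20932/620289 ≈ -0.033746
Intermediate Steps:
Z(t) = t³
o = -62796 (o = -3 - 62793 = -62796)
o/Z(123) = -62796/(123³) = -62796/1860867 = -62796*1/1860867 = -20932/620289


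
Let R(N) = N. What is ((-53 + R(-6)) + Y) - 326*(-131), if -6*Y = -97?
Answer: 255979/6 ≈ 42663.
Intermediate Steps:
Y = 97/6 (Y = -⅙*(-97) = 97/6 ≈ 16.167)
((-53 + R(-6)) + Y) - 326*(-131) = ((-53 - 6) + 97/6) - 326*(-131) = (-59 + 97/6) + 42706 = -257/6 + 42706 = 255979/6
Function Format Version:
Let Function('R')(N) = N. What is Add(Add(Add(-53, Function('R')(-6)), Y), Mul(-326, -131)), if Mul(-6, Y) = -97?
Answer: Rational(255979, 6) ≈ 42663.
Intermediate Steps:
Y = Rational(97, 6) (Y = Mul(Rational(-1, 6), -97) = Rational(97, 6) ≈ 16.167)
Add(Add(Add(-53, Function('R')(-6)), Y), Mul(-326, -131)) = Add(Add(Add(-53, -6), Rational(97, 6)), Mul(-326, -131)) = Add(Add(-59, Rational(97, 6)), 42706) = Add(Rational(-257, 6), 42706) = Rational(255979, 6)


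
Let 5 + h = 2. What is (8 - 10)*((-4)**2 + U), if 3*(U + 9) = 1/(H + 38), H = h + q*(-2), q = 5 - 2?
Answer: -1220/87 ≈ -14.023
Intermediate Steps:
h = -3 (h = -5 + 2 = -3)
q = 3
H = -9 (H = -3 + 3*(-2) = -3 - 6 = -9)
U = -782/87 (U = -9 + 1/(3*(-9 + 38)) = -9 + (1/3)/29 = -9 + (1/3)*(1/29) = -9 + 1/87 = -782/87 ≈ -8.9885)
(8 - 10)*((-4)**2 + U) = (8 - 10)*((-4)**2 - 782/87) = -2*(16 - 782/87) = -2*610/87 = -1220/87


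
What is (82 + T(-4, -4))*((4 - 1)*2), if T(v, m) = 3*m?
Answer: 420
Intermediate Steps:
(82 + T(-4, -4))*((4 - 1)*2) = (82 + 3*(-4))*((4 - 1)*2) = (82 - 12)*(3*2) = 70*6 = 420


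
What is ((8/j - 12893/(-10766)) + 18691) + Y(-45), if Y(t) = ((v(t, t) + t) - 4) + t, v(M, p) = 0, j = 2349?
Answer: 470336116183/25289334 ≈ 18598.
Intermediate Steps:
Y(t) = -4 + 2*t (Y(t) = ((0 + t) - 4) + t = (t - 4) + t = (-4 + t) + t = -4 + 2*t)
((8/j - 12893/(-10766)) + 18691) + Y(-45) = ((8/2349 - 12893/(-10766)) + 18691) + (-4 + 2*(-45)) = ((8*(1/2349) - 12893*(-1/10766)) + 18691) + (-4 - 90) = ((8/2349 + 12893/10766) + 18691) - 94 = (30371785/25289334 + 18691) - 94 = 472713313579/25289334 - 94 = 470336116183/25289334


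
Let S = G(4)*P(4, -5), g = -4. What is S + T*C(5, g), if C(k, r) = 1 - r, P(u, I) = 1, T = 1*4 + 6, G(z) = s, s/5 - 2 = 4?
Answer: 80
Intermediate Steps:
s = 30 (s = 10 + 5*4 = 10 + 20 = 30)
G(z) = 30
T = 10 (T = 4 + 6 = 10)
S = 30 (S = 30*1 = 30)
S + T*C(5, g) = 30 + 10*(1 - 1*(-4)) = 30 + 10*(1 + 4) = 30 + 10*5 = 30 + 50 = 80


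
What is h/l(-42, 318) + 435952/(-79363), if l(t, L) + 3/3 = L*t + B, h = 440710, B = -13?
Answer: -4080474597/106108331 ≈ -38.456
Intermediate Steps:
l(t, L) = -14 + L*t (l(t, L) = -1 + (L*t - 13) = -1 + (-13 + L*t) = -14 + L*t)
h/l(-42, 318) + 435952/(-79363) = 440710/(-14 + 318*(-42)) + 435952/(-79363) = 440710/(-14 - 13356) + 435952*(-1/79363) = 440710/(-13370) - 435952/79363 = 440710*(-1/13370) - 435952/79363 = -44071/1337 - 435952/79363 = -4080474597/106108331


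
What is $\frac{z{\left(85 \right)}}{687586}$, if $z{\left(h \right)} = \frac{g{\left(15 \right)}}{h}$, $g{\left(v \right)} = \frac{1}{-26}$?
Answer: $- \frac{1}{1519565060} \approx -6.5808 \cdot 10^{-10}$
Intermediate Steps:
$g{\left(v \right)} = - \frac{1}{26}$
$z{\left(h \right)} = - \frac{1}{26 h}$
$\frac{z{\left(85 \right)}}{687586} = \frac{\left(- \frac{1}{26}\right) \frac{1}{85}}{687586} = \left(- \frac{1}{26}\right) \frac{1}{85} \cdot \frac{1}{687586} = \left(- \frac{1}{2210}\right) \frac{1}{687586} = - \frac{1}{1519565060}$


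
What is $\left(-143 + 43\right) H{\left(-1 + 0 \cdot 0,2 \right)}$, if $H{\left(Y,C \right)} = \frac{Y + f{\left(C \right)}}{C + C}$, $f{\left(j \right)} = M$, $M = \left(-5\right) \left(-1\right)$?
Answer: $-100$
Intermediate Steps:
$M = 5$
$f{\left(j \right)} = 5$
$H{\left(Y,C \right)} = \frac{5 + Y}{2 C}$ ($H{\left(Y,C \right)} = \frac{Y + 5}{C + C} = \frac{5 + Y}{2 C}$)
$\left(-143 + 43\right) H{\left(-1 + 0 \cdot 0,2 \right)} = \left(-143 + 43\right) \frac{5 + \left(-1 + 0 \cdot 0\right)}{2 \cdot 2} = - 100 \cdot \frac{1}{2} \cdot \frac{1}{2} \left(5 + \left(-1 + 0\right)\right) = - 100 \cdot \frac{1}{2} \cdot \frac{1}{2} \left(5 - 1\right) = - 100 \cdot \frac{1}{2} \cdot \frac{1}{2} \cdot 4 = \left(-100\right) 1 = -100$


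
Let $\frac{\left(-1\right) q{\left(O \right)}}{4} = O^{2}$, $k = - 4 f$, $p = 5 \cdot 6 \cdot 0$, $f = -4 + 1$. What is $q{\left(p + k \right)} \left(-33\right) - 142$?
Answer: $18866$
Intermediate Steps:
$f = -3$
$p = 0$ ($p = 30 \cdot 0 = 0$)
$k = 12$ ($k = \left(-4\right) \left(-3\right) = 12$)
$q{\left(O \right)} = - 4 O^{2}$
$q{\left(p + k \right)} \left(-33\right) - 142 = - 4 \left(0 + 12\right)^{2} \left(-33\right) - 142 = - 4 \cdot 12^{2} \left(-33\right) - 142 = \left(-4\right) 144 \left(-33\right) - 142 = \left(-576\right) \left(-33\right) - 142 = 19008 - 142 = 18866$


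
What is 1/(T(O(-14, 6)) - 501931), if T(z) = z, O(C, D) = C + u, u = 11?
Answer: -1/501934 ≈ -1.9923e-6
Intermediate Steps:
O(C, D) = 11 + C (O(C, D) = C + 11 = 11 + C)
1/(T(O(-14, 6)) - 501931) = 1/((11 - 14) - 501931) = 1/(-3 - 501931) = 1/(-501934) = -1/501934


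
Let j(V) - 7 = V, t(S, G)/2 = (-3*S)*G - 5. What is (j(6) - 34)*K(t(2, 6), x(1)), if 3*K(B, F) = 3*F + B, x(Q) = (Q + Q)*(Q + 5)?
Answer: 322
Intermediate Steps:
t(S, G) = -10 - 6*G*S (t(S, G) = 2*((-3*S)*G - 5) = 2*(-3*G*S - 5) = 2*(-5 - 3*G*S) = -10 - 6*G*S)
x(Q) = 2*Q*(5 + Q) (x(Q) = (2*Q)*(5 + Q) = 2*Q*(5 + Q))
j(V) = 7 + V
K(B, F) = F + B/3 (K(B, F) = (3*F + B)/3 = (B + 3*F)/3 = F + B/3)
(j(6) - 34)*K(t(2, 6), x(1)) = ((7 + 6) - 34)*(2*1*(5 + 1) + (-10 - 6*6*2)/3) = (13 - 34)*(2*1*6 + (-10 - 72)/3) = -21*(12 + (⅓)*(-82)) = -21*(12 - 82/3) = -21*(-46/3) = 322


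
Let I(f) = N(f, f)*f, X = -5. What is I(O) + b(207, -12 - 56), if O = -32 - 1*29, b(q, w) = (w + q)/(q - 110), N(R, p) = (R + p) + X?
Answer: 751598/97 ≈ 7748.4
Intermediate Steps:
N(R, p) = -5 + R + p (N(R, p) = (R + p) - 5 = -5 + R + p)
b(q, w) = (q + w)/(-110 + q)
O = -61 (O = -32 - 29 = -61)
I(f) = f*(-5 + 2*f) (I(f) = (-5 + f + f)*f = (-5 + 2*f)*f = f*(-5 + 2*f))
I(O) + b(207, -12 - 56) = -61*(-5 + 2*(-61)) + (207 + (-12 - 56))/(-110 + 207) = -61*(-5 - 122) + (207 - 68)/97 = -61*(-127) + (1/97)*139 = 7747 + 139/97 = 751598/97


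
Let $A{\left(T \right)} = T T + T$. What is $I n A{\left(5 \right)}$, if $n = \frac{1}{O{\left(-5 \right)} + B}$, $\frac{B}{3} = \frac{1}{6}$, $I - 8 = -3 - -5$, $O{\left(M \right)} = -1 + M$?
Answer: $- \frac{600}{11} \approx -54.545$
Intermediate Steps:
$I = 10$ ($I = 8 - -2 = 8 + \left(-3 + 5\right) = 8 + 2 = 10$)
$B = \frac{1}{2}$ ($B = \frac{3}{6} = 3 \cdot \frac{1}{6} = \frac{1}{2} \approx 0.5$)
$A{\left(T \right)} = T + T^{2}$ ($A{\left(T \right)} = T^{2} + T = T + T^{2}$)
$n = - \frac{2}{11}$ ($n = \frac{1}{\left(-1 - 5\right) + \frac{1}{2}} = \frac{1}{-6 + \frac{1}{2}} = \frac{1}{- \frac{11}{2}} = - \frac{2}{11} \approx -0.18182$)
$I n A{\left(5 \right)} = 10 \left(- \frac{2}{11}\right) 5 \left(1 + 5\right) = - \frac{20 \cdot 5 \cdot 6}{11} = \left(- \frac{20}{11}\right) 30 = - \frac{600}{11}$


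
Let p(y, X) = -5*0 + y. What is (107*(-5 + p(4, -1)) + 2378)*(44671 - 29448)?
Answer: 34571433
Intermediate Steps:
p(y, X) = y (p(y, X) = 0 + y = y)
(107*(-5 + p(4, -1)) + 2378)*(44671 - 29448) = (107*(-5 + 4) + 2378)*(44671 - 29448) = (107*(-1) + 2378)*15223 = (-107 + 2378)*15223 = 2271*15223 = 34571433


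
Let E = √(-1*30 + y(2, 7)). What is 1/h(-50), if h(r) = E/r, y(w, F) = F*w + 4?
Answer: 25*I*√3/3 ≈ 14.434*I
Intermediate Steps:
y(w, F) = 4 + F*w
E = 2*I*√3 (E = √(-1*30 + (4 + 7*2)) = √(-30 + (4 + 14)) = √(-30 + 18) = √(-12) = 2*I*√3 ≈ 3.4641*I)
h(r) = 2*I*√3/r (h(r) = (2*I*√3)/r = 2*I*√3/r)
1/h(-50) = 1/(2*I*√3/(-50)) = 1/(2*I*√3*(-1/50)) = 1/(-I*√3/25) = 25*I*√3/3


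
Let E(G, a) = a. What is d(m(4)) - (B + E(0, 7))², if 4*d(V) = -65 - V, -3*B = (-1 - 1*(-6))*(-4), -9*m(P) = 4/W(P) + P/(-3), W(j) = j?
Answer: -5482/27 ≈ -203.04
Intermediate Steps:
m(P) = -4/(9*P) + P/27 (m(P) = -(4/P + P/(-3))/9 = -(4/P + P*(-⅓))/9 = -(4/P - P/3)/9 = -4/(9*P) + P/27)
B = 20/3 (B = -(-1 - 1*(-6))*(-4)/3 = -(-1 + 6)*(-4)/3 = -5*(-4)/3 = -⅓*(-20) = 20/3 ≈ 6.6667)
d(V) = -65/4 - V/4 (d(V) = (-65 - V)/4 = -65/4 - V/4)
d(m(4)) - (B + E(0, 7))² = (-65/4 - (-12 + 4²)/(108*4)) - (20/3 + 7)² = (-65/4 - (-12 + 16)/(108*4)) - (41/3)² = (-65/4 - 4/(108*4)) - 1*1681/9 = (-65/4 - ¼*1/27) - 1681/9 = (-65/4 - 1/108) - 1681/9 = -439/27 - 1681/9 = -5482/27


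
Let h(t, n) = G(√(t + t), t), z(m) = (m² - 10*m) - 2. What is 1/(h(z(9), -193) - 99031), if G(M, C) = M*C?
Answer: I/(-99031*I + 11*√22) ≈ -1.0098e-5 + 5.2609e-9*I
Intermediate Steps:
z(m) = -2 + m² - 10*m
G(M, C) = C*M
h(t, n) = √2*t^(3/2) (h(t, n) = t*√(t + t) = t*√(2*t) = t*(√2*√t) = √2*t^(3/2))
1/(h(z(9), -193) - 99031) = 1/(√2*(-2 + 9² - 10*9)^(3/2) - 99031) = 1/(√2*(-2 + 81 - 90)^(3/2) - 99031) = 1/(√2*(-11)^(3/2) - 99031) = 1/(√2*(-11*I*√11) - 99031) = 1/(-11*I*√22 - 99031) = 1/(-99031 - 11*I*√22)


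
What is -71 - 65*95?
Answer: -6246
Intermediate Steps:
-71 - 65*95 = -71 - 6175 = -6246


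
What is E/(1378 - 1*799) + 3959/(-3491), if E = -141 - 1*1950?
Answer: -3197314/673763 ≈ -4.7455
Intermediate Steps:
E = -2091 (E = -141 - 1950 = -2091)
E/(1378 - 1*799) + 3959/(-3491) = -2091/(1378 - 1*799) + 3959/(-3491) = -2091/(1378 - 799) + 3959*(-1/3491) = -2091/579 - 3959/3491 = -2091*1/579 - 3959/3491 = -697/193 - 3959/3491 = -3197314/673763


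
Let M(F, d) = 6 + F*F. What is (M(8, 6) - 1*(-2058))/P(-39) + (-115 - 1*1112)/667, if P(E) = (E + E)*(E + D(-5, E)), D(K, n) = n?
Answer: -1511423/1014507 ≈ -1.4898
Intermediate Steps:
P(E) = 4*E² (P(E) = (E + E)*(E + E) = (2*E)*(2*E) = 4*E²)
M(F, d) = 6 + F²
(M(8, 6) - 1*(-2058))/P(-39) + (-115 - 1*1112)/667 = ((6 + 8²) - 1*(-2058))/((4*(-39)²)) + (-115 - 1*1112)/667 = ((6 + 64) + 2058)/((4*1521)) + (-115 - 1112)*(1/667) = (70 + 2058)/6084 - 1227*1/667 = 2128*(1/6084) - 1227/667 = 532/1521 - 1227/667 = -1511423/1014507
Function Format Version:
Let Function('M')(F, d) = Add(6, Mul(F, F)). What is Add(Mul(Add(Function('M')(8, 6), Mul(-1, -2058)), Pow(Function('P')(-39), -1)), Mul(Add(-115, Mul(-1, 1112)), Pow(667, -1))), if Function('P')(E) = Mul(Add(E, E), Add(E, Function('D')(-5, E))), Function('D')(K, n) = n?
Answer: Rational(-1511423, 1014507) ≈ -1.4898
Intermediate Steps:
Function('P')(E) = Mul(4, Pow(E, 2)) (Function('P')(E) = Mul(Add(E, E), Add(E, E)) = Mul(Mul(2, E), Mul(2, E)) = Mul(4, Pow(E, 2)))
Function('M')(F, d) = Add(6, Pow(F, 2))
Add(Mul(Add(Function('M')(8, 6), Mul(-1, -2058)), Pow(Function('P')(-39), -1)), Mul(Add(-115, Mul(-1, 1112)), Pow(667, -1))) = Add(Mul(Add(Add(6, Pow(8, 2)), Mul(-1, -2058)), Pow(Mul(4, Pow(-39, 2)), -1)), Mul(Add(-115, Mul(-1, 1112)), Pow(667, -1))) = Add(Mul(Add(Add(6, 64), 2058), Pow(Mul(4, 1521), -1)), Mul(Add(-115, -1112), Rational(1, 667))) = Add(Mul(Add(70, 2058), Pow(6084, -1)), Mul(-1227, Rational(1, 667))) = Add(Mul(2128, Rational(1, 6084)), Rational(-1227, 667)) = Add(Rational(532, 1521), Rational(-1227, 667)) = Rational(-1511423, 1014507)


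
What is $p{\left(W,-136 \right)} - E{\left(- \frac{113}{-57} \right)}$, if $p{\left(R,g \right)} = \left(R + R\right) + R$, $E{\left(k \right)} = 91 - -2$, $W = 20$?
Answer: $-33$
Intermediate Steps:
$E{\left(k \right)} = 93$ ($E{\left(k \right)} = 91 + 2 = 93$)
$p{\left(R,g \right)} = 3 R$ ($p{\left(R,g \right)} = 2 R + R = 3 R$)
$p{\left(W,-136 \right)} - E{\left(- \frac{113}{-57} \right)} = 3 \cdot 20 - 93 = 60 - 93 = -33$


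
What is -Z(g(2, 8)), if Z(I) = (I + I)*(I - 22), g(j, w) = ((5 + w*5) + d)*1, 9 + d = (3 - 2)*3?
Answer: -1326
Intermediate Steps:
d = -6 (d = -9 + (3 - 2)*3 = -9 + 1*3 = -9 + 3 = -6)
g(j, w) = -1 + 5*w (g(j, w) = ((5 + w*5) - 6)*1 = ((5 + 5*w) - 6)*1 = (-1 + 5*w)*1 = -1 + 5*w)
Z(I) = 2*I*(-22 + I) (Z(I) = (2*I)*(-22 + I) = 2*I*(-22 + I))
-Z(g(2, 8)) = -2*(-1 + 5*8)*(-22 + (-1 + 5*8)) = -2*(-1 + 40)*(-22 + (-1 + 40)) = -2*39*(-22 + 39) = -2*39*17 = -1*1326 = -1326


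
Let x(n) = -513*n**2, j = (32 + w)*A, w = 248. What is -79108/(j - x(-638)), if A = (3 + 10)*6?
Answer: -19777/52208853 ≈ -0.00037881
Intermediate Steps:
A = 78 (A = 13*6 = 78)
j = 21840 (j = (32 + 248)*78 = 280*78 = 21840)
-79108/(j - x(-638)) = -79108/(21840 - (-513)*(-638)**2) = -79108/(21840 - (-513)*407044) = -79108/(21840 - 1*(-208813572)) = -79108/(21840 + 208813572) = -79108/208835412 = -79108*1/208835412 = -19777/52208853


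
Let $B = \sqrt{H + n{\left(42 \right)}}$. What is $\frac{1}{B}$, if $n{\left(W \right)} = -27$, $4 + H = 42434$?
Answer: $\frac{\sqrt{42403}}{42403} \approx 0.0048563$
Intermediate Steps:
$H = 42430$ ($H = -4 + 42434 = 42430$)
$B = \sqrt{42403}$ ($B = \sqrt{42430 - 27} = \sqrt{42403} \approx 205.92$)
$\frac{1}{B} = \frac{1}{\sqrt{42403}} = \frac{\sqrt{42403}}{42403}$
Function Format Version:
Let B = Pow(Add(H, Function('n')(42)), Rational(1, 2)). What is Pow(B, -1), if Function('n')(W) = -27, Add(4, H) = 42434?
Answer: Mul(Rational(1, 42403), Pow(42403, Rational(1, 2))) ≈ 0.0048563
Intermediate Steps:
H = 42430 (H = Add(-4, 42434) = 42430)
B = Pow(42403, Rational(1, 2)) (B = Pow(Add(42430, -27), Rational(1, 2)) = Pow(42403, Rational(1, 2)) ≈ 205.92)
Pow(B, -1) = Pow(Pow(42403, Rational(1, 2)), -1) = Mul(Rational(1, 42403), Pow(42403, Rational(1, 2)))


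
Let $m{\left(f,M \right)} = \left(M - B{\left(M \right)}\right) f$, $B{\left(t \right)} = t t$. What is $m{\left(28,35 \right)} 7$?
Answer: $-233240$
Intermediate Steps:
$B{\left(t \right)} = t^{2}$
$m{\left(f,M \right)} = f \left(M - M^{2}\right)$ ($m{\left(f,M \right)} = \left(M - M^{2}\right) f = f \left(M - M^{2}\right)$)
$m{\left(28,35 \right)} 7 = 35 \cdot 28 \left(1 - 35\right) 7 = 35 \cdot 28 \left(-34\right) 7 = \left(-33320\right) 7 = -233240$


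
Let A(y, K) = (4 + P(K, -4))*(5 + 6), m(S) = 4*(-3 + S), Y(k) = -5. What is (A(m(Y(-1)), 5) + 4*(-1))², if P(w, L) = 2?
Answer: 3844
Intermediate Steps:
m(S) = -12 + 4*S
A(y, K) = 66 (A(y, K) = (4 + 2)*(5 + 6) = 6*11 = 66)
(A(m(Y(-1)), 5) + 4*(-1))² = (66 + 4*(-1))² = (66 - 4)² = 62² = 3844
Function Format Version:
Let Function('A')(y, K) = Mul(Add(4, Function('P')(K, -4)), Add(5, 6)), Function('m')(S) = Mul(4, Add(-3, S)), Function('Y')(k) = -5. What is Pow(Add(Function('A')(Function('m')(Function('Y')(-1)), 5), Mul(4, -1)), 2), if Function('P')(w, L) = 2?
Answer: 3844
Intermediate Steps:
Function('m')(S) = Add(-12, Mul(4, S))
Function('A')(y, K) = 66 (Function('A')(y, K) = Mul(Add(4, 2), Add(5, 6)) = Mul(6, 11) = 66)
Pow(Add(Function('A')(Function('m')(Function('Y')(-1)), 5), Mul(4, -1)), 2) = Pow(Add(66, Mul(4, -1)), 2) = Pow(Add(66, -4), 2) = Pow(62, 2) = 3844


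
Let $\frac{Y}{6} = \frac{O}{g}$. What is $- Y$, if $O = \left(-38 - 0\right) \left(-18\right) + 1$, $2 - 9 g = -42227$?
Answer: $- \frac{36990}{42229} \approx -0.87594$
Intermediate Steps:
$g = \frac{42229}{9}$ ($g = \frac{2}{9} - - \frac{42227}{9} = \frac{2}{9} + \frac{42227}{9} = \frac{42229}{9} \approx 4692.1$)
$O = 685$ ($O = \left(-38 + 0\right) \left(-18\right) + 1 = \left(-38\right) \left(-18\right) + 1 = 684 + 1 = 685$)
$Y = \frac{36990}{42229}$ ($Y = 6 \frac{685}{\frac{42229}{9}} = 6 \cdot 685 \cdot \frac{9}{42229} = 6 \cdot \frac{6165}{42229} = \frac{36990}{42229} \approx 0.87594$)
$- Y = \left(-1\right) \frac{36990}{42229} = - \frac{36990}{42229}$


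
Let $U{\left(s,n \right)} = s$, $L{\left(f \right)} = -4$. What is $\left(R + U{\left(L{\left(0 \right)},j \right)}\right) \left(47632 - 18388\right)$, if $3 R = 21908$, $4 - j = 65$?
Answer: $213442208$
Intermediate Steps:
$j = -61$ ($j = 4 - 65 = -61$)
$R = \frac{21908}{3}$ ($R = \frac{1}{3} \cdot 21908 = \frac{21908}{3} \approx 7302.7$)
$\left(R + U{\left(L{\left(0 \right)},j \right)}\right) \left(47632 - 18388\right) = \left(\frac{21908}{3} - 4\right) \left(47632 - 18388\right) = \frac{21896}{3} \cdot 29244 = 213442208$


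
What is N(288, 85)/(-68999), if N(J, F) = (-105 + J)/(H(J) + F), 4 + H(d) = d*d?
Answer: -61/1909547325 ≈ -3.1945e-8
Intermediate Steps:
H(d) = -4 + d² (H(d) = -4 + d*d = -4 + d²)
N(J, F) = (-105 + J)/(-4 + F + J²) (N(J, F) = (-105 + J)/((-4 + J²) + F) = (-105 + J)/(-4 + F + J²))
N(288, 85)/(-68999) = ((-105 + 288)/(-4 + 85 + 288²))/(-68999) = (183/(-4 + 85 + 82944))*(-1/68999) = (183/83025)*(-1/68999) = ((1/83025)*183)*(-1/68999) = (61/27675)*(-1/68999) = -61/1909547325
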